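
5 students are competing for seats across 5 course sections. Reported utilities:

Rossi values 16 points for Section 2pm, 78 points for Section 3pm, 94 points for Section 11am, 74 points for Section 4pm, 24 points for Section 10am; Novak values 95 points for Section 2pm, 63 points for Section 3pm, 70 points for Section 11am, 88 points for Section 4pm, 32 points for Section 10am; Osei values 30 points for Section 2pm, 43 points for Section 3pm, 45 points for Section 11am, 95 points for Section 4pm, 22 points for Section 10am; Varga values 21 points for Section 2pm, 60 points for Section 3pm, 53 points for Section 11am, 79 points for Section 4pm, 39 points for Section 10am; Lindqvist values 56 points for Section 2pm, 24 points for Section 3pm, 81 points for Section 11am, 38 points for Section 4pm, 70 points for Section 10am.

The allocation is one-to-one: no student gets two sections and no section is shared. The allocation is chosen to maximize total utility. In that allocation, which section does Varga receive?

Optimal: Rossi→Section 11am (94 points), Novak→Section 2pm (95 points), Osei→Section 4pm (95 points), Varga→Section 3pm (60 points), Lindqvist→Section 10am (70 points) — total 94+95+95+60+70 = 414 points.
Every other assignment is strictly worse.
Varga's own top section is Section 4pm (79 points), but forcing Varga→Section 4pm and reassigning the rest optimally gives only 381 points — worse by 33.

Varga receives Section 3pm.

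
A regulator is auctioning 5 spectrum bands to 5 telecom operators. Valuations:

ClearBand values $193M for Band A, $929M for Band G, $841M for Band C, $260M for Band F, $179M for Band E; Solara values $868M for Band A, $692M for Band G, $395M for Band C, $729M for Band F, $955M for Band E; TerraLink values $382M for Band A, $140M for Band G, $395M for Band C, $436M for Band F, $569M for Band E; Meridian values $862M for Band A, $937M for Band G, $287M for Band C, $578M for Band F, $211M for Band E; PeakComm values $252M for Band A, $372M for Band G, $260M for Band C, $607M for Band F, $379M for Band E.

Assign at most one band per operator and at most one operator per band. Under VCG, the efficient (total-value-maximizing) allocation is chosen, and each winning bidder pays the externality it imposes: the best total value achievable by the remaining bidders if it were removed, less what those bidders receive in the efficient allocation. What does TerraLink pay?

TerraLink pays $100M.

Efficient allocation: ClearBand→Band C ($841M), Solara→Band A ($868M), TerraLink→Band E ($569M), Meridian→Band G ($937M), PeakComm→Band F ($607M); total welfare W = $3822M.
TerraLink receives Band E at value $569M, so the others get W − 569 = $3253M.
Without TerraLink: best allocation of the remaining 4 bidders over all 5 bands is ClearBand→Band G ($929M), Solara→Band E ($955M), Meridian→Band A ($862M), PeakComm→Band F ($607M), total $3353M.
VCG payment = (others' best without TerraLink) − (others' welfare with TerraLink) = 3353 − 3253 = $100M.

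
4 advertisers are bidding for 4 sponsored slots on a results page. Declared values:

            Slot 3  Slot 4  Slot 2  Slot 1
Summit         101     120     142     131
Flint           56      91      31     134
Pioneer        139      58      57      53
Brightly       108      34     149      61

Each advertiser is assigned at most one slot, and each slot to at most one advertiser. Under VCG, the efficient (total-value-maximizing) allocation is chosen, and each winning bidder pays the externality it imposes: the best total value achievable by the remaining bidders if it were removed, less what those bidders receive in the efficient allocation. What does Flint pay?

Flint pays $11.

Efficient allocation: Summit→Slot 4 ($120), Flint→Slot 1 ($134), Pioneer→Slot 3 ($139), Brightly→Slot 2 ($149); total welfare W = $542.
Flint receives Slot 1 at value $134, so the others get W − 134 = $408.
Without Flint: best allocation of the remaining 3 bidders over all 4 slots is Summit→Slot 1 ($131), Pioneer→Slot 3 ($139), Brightly→Slot 2 ($149), total $419.
VCG payment = (others' best without Flint) − (others' welfare with Flint) = 419 − 408 = $11.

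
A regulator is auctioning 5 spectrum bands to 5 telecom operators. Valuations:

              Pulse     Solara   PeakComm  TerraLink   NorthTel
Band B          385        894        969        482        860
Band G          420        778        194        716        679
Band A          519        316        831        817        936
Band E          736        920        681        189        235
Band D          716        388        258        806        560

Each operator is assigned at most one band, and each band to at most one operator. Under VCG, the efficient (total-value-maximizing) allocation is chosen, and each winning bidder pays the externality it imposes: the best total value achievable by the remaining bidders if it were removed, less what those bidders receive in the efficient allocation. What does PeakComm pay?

PeakComm pays $84M.

Efficient allocation: Pulse→Band D ($716M), Solara→Band E ($920M), PeakComm→Band B ($969M), TerraLink→Band G ($716M), NorthTel→Band A ($936M); total welfare W = $4257M.
PeakComm receives Band B at value $969M, so the others get W − 969 = $3288M.
Without PeakComm: best allocation of the remaining 4 bidders over all 5 bands is Pulse→Band E ($736M), Solara→Band B ($894M), TerraLink→Band D ($806M), NorthTel→Band A ($936M), total $3372M.
VCG payment = (others' best without PeakComm) − (others' welfare with PeakComm) = 3372 − 3288 = $84M.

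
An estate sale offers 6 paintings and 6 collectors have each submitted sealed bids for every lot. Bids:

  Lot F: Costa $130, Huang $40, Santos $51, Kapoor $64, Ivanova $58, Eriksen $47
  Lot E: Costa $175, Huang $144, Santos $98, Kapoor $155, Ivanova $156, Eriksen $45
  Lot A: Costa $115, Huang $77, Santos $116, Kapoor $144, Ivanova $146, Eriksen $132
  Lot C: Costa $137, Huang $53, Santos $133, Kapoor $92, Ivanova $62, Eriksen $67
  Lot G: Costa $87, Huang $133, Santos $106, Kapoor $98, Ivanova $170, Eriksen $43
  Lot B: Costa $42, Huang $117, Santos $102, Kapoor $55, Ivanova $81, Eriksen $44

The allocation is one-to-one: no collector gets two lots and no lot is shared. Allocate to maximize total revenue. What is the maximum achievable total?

Treat this as an assignment problem: match each collector to one lot.
Optimal: Costa→Lot F ($130), Huang→Lot B ($117), Santos→Lot C ($133), Kapoor→Lot E ($155), Ivanova→Lot G ($170), Eriksen→Lot A ($132) — total 130+117+133+155+170+132 = $837.
Column-greedy (each lot in turn goes to its best remaining collector) gives $740, worse by 97.
Next-best assignment: Costa→Lot E, Huang→Lot B, Santos→Lot C, Kapoor→Lot F, Ivanova→Lot G, Eriksen→Lot A = $791.

Maximum total: $837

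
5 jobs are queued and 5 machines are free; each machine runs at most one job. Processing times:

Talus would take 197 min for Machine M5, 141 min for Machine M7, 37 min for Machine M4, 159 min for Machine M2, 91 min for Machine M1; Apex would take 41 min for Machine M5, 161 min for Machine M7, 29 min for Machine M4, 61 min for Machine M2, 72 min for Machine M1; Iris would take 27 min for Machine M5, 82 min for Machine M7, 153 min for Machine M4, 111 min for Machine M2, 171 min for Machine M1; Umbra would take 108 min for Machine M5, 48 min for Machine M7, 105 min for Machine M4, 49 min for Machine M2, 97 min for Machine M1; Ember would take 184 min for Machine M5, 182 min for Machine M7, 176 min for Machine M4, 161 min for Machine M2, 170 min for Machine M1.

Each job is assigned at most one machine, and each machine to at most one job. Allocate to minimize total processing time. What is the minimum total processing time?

This is a one-to-one assignment (minimum-cost bipartite matching).
Optimal: Talus→Machine M4 (37 min), Apex→Machine M2 (61 min), Iris→Machine M5 (27 min), Umbra→Machine M7 (48 min), Ember→Machine M1 (170 min) — total 37+61+27+48+170 = 343 min.
Min-entry greedy (repeatedly take the single cheapest remaining cell) gives 356 min, worse by 13.
Every other assignment is strictly worse.

Minimum total: 343 min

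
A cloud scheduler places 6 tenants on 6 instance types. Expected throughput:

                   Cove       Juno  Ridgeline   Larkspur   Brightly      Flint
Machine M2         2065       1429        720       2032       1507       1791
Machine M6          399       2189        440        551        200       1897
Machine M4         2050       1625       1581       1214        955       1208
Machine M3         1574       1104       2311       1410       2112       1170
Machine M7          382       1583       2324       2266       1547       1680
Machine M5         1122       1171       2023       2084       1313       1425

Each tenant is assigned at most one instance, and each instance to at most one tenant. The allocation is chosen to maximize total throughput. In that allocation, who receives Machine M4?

Cove receives Machine M4.

Optimal: Cove→Machine M4 (2050 ops/s), Juno→Machine M6 (2189 ops/s), Ridgeline→Machine M7 (2324 ops/s), Larkspur→Machine M5 (2084 ops/s), Brightly→Machine M3 (2112 ops/s), Flint→Machine M2 (1791 ops/s) — total 2050+2189+2324+2084+2112+1791 = 12550 ops/s.
Row-greedy (each tenant in turn takes its best remaining instance) gives 11982 ops/s, worse by 568.
Next-best assignment: Cove→Machine M4, Juno→Machine M6, Ridgeline→Machine M5, Larkspur→Machine M7, Brightly→Machine M3, Flint→Machine M2 = 12431 ops/s.
Cove's own top instance is Machine M2 (2065 ops/s), but forcing Cove→Machine M2 and reassigning the rest optimally gives only 12107 ops/s — worse by 443.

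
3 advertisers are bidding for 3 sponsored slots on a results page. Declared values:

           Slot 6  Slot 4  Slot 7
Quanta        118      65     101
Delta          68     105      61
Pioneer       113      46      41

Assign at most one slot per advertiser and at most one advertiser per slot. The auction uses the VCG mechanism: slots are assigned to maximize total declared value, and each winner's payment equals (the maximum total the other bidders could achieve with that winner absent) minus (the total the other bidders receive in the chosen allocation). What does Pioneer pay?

Efficient allocation: Quanta→Slot 7 ($101), Delta→Slot 4 ($105), Pioneer→Slot 6 ($113); total welfare W = $319.
Pioneer receives Slot 6 at value $113, so the others get W − 113 = $206.
Without Pioneer: best allocation of the remaining 2 bidders over all 3 slots is Quanta→Slot 6 ($118), Delta→Slot 4 ($105), total $223.
VCG payment = (others' best without Pioneer) − (others' welfare with Pioneer) = 223 − 206 = $17.

Pioneer pays $17.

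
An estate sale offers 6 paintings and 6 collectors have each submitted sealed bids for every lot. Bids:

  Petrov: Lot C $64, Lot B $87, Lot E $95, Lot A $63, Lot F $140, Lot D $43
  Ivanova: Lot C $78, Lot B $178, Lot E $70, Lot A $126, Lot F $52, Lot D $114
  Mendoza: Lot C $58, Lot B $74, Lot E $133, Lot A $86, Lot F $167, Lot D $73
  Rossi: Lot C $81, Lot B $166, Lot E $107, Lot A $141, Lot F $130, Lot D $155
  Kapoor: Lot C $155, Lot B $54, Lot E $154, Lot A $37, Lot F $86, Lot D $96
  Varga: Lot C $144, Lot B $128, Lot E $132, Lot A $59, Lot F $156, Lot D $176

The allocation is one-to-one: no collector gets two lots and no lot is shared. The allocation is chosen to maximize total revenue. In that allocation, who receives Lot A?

Rossi receives Lot A.

Optimal: Petrov→Lot F ($140), Ivanova→Lot B ($178), Mendoza→Lot E ($133), Rossi→Lot A ($141), Kapoor→Lot C ($155), Varga→Lot D ($176) — total 140+178+133+141+155+176 = $923.
Rossi's own top lot is Lot B ($166), but forcing Rossi→Lot B and reassigning the rest optimally gives only $896 — worse by 27.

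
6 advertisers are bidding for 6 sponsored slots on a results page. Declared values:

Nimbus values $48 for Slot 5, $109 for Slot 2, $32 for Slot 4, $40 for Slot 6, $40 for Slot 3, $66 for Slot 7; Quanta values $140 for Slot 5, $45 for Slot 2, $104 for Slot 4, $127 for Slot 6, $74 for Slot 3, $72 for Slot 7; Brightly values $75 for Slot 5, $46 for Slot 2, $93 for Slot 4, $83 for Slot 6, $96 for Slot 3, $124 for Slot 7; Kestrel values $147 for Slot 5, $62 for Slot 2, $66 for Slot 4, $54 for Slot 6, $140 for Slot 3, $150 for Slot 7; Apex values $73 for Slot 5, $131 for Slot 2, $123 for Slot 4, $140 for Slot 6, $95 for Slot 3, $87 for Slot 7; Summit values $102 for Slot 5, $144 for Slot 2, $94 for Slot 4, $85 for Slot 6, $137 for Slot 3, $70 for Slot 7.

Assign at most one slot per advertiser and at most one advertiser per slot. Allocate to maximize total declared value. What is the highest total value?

Optimal: Nimbus→Slot 2 ($109), Quanta→Slot 5 ($140), Brightly→Slot 4 ($93), Kestrel→Slot 7 ($150), Apex→Slot 6 ($140), Summit→Slot 3 ($137) — total 109+140+93+150+140+137 = $769.

Max total: $769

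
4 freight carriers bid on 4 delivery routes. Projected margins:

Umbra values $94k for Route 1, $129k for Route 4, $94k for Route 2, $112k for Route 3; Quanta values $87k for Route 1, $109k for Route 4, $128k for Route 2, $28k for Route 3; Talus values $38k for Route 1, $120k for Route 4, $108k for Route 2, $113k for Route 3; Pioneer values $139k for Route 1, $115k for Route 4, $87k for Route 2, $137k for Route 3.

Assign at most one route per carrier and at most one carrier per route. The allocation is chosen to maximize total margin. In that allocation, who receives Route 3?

Talus receives Route 3.

Optimal: Umbra→Route 4 ($129k), Quanta→Route 2 ($128k), Talus→Route 3 ($113k), Pioneer→Route 1 ($139k) — total 129+128+113+139 = $509k.
Next-best assignment: Umbra→Route 3, Quanta→Route 2, Talus→Route 4, Pioneer→Route 1 = $499k.
Talus's own top route is Route 4 ($120k), but forcing Talus→Route 4 and reassigning the rest optimally gives only $499k — worse by 10.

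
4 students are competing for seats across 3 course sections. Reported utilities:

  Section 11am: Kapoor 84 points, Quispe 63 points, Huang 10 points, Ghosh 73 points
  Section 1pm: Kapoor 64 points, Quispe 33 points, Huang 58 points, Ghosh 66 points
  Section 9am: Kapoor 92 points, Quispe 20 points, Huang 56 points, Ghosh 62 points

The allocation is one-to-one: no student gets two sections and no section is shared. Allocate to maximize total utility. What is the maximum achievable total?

Maximum total: 223 points

Treat this as an assignment problem: match each student to one section.
Optimal: Ghosh→Section 11am (73 points), Huang→Section 1pm (58 points), Kapoor→Section 9am (92 points) — total 73+58+92 = 223 points.
Row-greedy (each student in turn takes its best remaining section) gives 213 points, worse by 10.
Swapping Huang↔Kapoor (Huang→Section 9am 56 points, Kapoor→Section 1pm 64 points) loses 30.
No other one-to-one assignment exceeds 223 points.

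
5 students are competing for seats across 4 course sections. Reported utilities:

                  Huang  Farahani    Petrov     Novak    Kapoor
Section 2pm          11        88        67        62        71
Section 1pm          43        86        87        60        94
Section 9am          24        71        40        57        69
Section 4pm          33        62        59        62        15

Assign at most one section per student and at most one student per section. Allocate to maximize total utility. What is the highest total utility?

Maximum total: 306 points

Optimal: Farahani→Section 2pm (88 points), Petrov→Section 1pm (87 points), Kapoor→Section 9am (69 points), Novak→Section 4pm (62 points) — total 88+87+69+62 = 306 points.
Column-greedy (each section in turn goes to its best remaining student) gives 298 points, worse by 8.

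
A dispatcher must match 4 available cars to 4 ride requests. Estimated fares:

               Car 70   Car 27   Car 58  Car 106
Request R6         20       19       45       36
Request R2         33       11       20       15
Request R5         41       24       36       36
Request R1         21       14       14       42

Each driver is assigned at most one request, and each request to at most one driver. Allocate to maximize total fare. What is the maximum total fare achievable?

Maximum total: $144

Optimal: Car 70→Request R2 ($33), Car 27→Request R5 ($24), Car 58→Request R6 ($45), Car 106→Request R1 ($42) — total 33+24+45+42 = $144.
Row-greedy (each driver in turn takes its best remaining request) gives $122, worse by 22.
Next-best assignment: Car 70→Request R5, Car 27→Request R2, Car 58→Request R6, Car 106→Request R1 = $139.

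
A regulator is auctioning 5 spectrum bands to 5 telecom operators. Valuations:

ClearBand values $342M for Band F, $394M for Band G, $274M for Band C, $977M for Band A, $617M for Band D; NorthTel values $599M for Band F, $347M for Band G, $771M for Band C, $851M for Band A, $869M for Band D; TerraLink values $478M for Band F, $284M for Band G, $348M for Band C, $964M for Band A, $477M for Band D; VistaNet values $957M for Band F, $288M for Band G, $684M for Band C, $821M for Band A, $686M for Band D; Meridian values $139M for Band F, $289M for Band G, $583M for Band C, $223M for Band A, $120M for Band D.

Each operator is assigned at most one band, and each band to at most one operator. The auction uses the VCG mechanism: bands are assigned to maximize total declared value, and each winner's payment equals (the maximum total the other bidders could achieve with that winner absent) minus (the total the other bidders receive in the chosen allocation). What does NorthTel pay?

NorthTel pays $223M.

Efficient allocation: ClearBand→Band G ($394M), NorthTel→Band D ($869M), TerraLink→Band A ($964M), VistaNet→Band F ($957M), Meridian→Band C ($583M); total welfare W = $3767M.
NorthTel receives Band D at value $869M, so the others get W − 869 = $2898M.
Without NorthTel: best allocation of the remaining 4 bidders over all 5 bands is ClearBand→Band D ($617M), TerraLink→Band A ($964M), VistaNet→Band F ($957M), Meridian→Band C ($583M), total $3121M.
VCG payment = (others' best without NorthTel) − (others' welfare with NorthTel) = 3121 − 2898 = $223M.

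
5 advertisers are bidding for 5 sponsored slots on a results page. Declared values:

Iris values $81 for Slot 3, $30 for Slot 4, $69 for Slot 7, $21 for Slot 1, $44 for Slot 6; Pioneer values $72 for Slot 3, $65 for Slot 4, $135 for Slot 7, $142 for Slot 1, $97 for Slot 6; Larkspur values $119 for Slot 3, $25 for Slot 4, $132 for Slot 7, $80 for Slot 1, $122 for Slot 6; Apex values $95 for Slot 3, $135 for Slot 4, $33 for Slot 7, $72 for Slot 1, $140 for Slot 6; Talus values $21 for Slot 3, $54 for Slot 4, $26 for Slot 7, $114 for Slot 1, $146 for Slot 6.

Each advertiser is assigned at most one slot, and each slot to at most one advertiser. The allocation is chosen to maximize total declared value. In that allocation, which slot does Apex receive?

Treat this as an assignment problem: match each advertiser to one slot.
Optimal: Iris→Slot 3 ($81), Pioneer→Slot 1 ($142), Larkspur→Slot 7 ($132), Apex→Slot 4 ($135), Talus→Slot 6 ($146) — total 81+142+132+135+146 = $636.
Row-greedy (each advertiser in turn takes its best remaining slot) gives $549, worse by 87.
Next-best assignment: Iris→Slot 7, Pioneer→Slot 1, Larkspur→Slot 3, Apex→Slot 4, Talus→Slot 6 = $611.
Swapping Iris↔Pioneer (Iris→Slot 1 $21, Pioneer→Slot 3 $72) loses 130.
Every other assignment is strictly worse.
Apex's own top slot is Slot 6 ($140), but forcing Apex→Slot 6 and reassigning the rest optimally gives only $549 — worse by 87.

Apex receives Slot 4.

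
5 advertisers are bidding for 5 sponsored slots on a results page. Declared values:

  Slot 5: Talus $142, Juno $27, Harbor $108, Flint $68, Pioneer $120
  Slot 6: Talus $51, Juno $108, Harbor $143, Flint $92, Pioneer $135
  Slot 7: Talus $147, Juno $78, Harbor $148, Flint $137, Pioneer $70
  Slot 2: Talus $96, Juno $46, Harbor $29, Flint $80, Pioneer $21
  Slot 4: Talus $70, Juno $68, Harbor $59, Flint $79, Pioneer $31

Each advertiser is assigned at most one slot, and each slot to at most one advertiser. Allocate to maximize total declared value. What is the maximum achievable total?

Max total: $573

Optimal: Talus→Slot 5 ($142), Juno→Slot 4 ($68), Harbor→Slot 7 ($148), Flint→Slot 2 ($80), Pioneer→Slot 6 ($135) — total 142+68+148+80+135 = $573.
Column-greedy (each slot in turn goes to its best remaining advertiser) gives $499, worse by 74.
Swapping Harbor↔Pioneer (Harbor→Slot 6 $143, Pioneer→Slot 7 $70) loses 70.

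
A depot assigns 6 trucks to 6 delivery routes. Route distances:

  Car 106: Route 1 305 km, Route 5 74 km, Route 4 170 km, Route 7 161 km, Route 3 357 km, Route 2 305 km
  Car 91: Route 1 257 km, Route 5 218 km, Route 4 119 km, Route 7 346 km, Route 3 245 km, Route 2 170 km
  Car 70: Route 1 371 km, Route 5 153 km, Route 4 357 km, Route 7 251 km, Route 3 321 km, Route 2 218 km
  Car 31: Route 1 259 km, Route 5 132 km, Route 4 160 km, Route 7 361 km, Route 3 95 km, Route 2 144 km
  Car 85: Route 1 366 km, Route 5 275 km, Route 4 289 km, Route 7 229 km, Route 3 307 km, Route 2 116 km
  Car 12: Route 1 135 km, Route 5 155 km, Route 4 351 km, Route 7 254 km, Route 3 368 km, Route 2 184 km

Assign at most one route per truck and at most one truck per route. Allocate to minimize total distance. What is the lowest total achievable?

Min total: 779 km

Optimal: Car 106→Route 7 (161 km), Car 91→Route 4 (119 km), Car 70→Route 5 (153 km), Car 31→Route 3 (95 km), Car 85→Route 2 (116 km), Car 12→Route 1 (135 km) — total 161+119+153+95+116+135 = 779 km.
Row-greedy (each truck in turn takes its cheapest remaining route) gives 870 km, worse by 91.
Next-best assignment: Car 106→Route 5, Car 91→Route 4, Car 70→Route 7, Car 31→Route 3, Car 85→Route 2, Car 12→Route 1 = 790 km.
Swapping Car 91↔Car 31 (Car 91→Route 3 245 km, Car 31→Route 4 160 km) adds 191.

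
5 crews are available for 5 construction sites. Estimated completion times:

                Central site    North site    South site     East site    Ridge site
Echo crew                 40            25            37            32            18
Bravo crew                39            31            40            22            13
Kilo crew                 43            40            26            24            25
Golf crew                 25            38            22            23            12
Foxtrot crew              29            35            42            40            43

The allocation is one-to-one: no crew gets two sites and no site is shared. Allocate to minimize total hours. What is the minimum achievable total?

Minimum total: 113 hours

Optimal: Echo crew→North site (25 hours), Bravo crew→Ridge site (13 hours), Kilo crew→East site (24 hours), Golf crew→South site (22 hours), Foxtrot crew→Central site (29 hours) — total 25+13+24+22+29 = 113 hours.
Row-greedy (each crew in turn takes its cheapest remaining site) gives 126 hours, worse by 13.
Swapping Golf crew↔Echo crew (Golf crew→North site 38 hours, Echo crew→South site 37 hours) adds 28.
Checked against all permutations: 113 hours is optimal.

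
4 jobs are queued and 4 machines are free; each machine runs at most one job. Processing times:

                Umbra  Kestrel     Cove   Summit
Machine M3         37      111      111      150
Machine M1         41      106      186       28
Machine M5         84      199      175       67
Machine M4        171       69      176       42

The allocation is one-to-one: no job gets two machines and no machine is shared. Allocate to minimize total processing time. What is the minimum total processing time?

Minimum total: 288 min

Optimal: Umbra→Machine M1 (41 min), Kestrel→Machine M4 (69 min), Cove→Machine M3 (111 min), Summit→Machine M5 (67 min) — total 41+69+111+67 = 288 min.
Row-greedy (each job in turn takes its cheapest remaining machine) gives 309 min, worse by 21.
Next-best assignment: Umbra→Machine M5, Kestrel→Machine M4, Cove→Machine M3, Summit→Machine M1 = 292 min.
Swapping Cove↔Kestrel (Cove→Machine M4 176 min, Kestrel→Machine M3 111 min) adds 107.
No other one-to-one assignment undercuts 288 min.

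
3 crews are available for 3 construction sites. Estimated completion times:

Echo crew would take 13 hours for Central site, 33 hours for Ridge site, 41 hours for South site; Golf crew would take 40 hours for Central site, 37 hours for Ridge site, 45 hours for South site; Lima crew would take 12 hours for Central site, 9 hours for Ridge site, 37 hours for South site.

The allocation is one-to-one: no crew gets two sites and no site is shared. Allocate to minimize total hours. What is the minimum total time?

Optimal: Echo crew→Central site (13 hours), Golf crew→South site (45 hours), Lima crew→Ridge site (9 hours) — total 13+45+9 = 67 hours.
Row-greedy (each crew in turn takes its cheapest remaining site) gives 87 hours, worse by 20.
Checked against all permutations: 67 hours is optimal.

Minimum total: 67 hours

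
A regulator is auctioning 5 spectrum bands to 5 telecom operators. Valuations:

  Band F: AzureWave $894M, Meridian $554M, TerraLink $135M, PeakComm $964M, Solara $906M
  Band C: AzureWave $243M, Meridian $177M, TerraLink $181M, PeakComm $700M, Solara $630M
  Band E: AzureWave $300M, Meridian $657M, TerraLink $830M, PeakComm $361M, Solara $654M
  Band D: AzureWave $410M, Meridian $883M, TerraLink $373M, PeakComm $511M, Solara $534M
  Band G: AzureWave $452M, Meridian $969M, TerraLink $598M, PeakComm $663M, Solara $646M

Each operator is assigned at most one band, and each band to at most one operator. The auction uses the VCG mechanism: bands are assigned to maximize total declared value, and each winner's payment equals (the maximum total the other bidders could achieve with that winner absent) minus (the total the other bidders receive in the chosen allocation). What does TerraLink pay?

Efficient allocation: AzureWave→Band F ($894M), Meridian→Band D ($883M), TerraLink→Band E ($830M), PeakComm→Band C ($700M), Solara→Band G ($646M); total welfare W = $3953M.
TerraLink receives Band E at value $830M, so the others get W − 830 = $3123M.
Without TerraLink: best allocation of the remaining 4 bidders over all 5 bands is AzureWave→Band F ($894M), Meridian→Band G ($969M), PeakComm→Band C ($700M), Solara→Band E ($654M), total $3217M.
VCG payment = (others' best without TerraLink) − (others' welfare with TerraLink) = 3217 − 3123 = $94M.

TerraLink pays $94M.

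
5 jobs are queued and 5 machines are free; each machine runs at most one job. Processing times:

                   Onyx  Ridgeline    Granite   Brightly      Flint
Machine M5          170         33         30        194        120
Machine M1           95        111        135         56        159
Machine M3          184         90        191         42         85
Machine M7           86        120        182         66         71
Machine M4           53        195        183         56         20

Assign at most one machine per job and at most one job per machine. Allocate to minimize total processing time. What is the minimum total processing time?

Min total: 282 min

Optimal: Onyx→Machine M7 (86 min), Ridgeline→Machine M3 (90 min), Granite→Machine M5 (30 min), Brightly→Machine M1 (56 min), Flint→Machine M4 (20 min) — total 86+90+30+56+20 = 282 min.
Min-entry greedy (repeatedly take the single cheapest remaining cell) gives 289 min, worse by 7.
Next-best assignment: Onyx→Machine M7, Ridgeline→Machine M1, Granite→Machine M5, Brightly→Machine M3, Flint→Machine M4 = 289 min.
Swapping Ridgeline↔Granite (Ridgeline→Machine M5 33 min, Granite→Machine M3 191 min) adds 104.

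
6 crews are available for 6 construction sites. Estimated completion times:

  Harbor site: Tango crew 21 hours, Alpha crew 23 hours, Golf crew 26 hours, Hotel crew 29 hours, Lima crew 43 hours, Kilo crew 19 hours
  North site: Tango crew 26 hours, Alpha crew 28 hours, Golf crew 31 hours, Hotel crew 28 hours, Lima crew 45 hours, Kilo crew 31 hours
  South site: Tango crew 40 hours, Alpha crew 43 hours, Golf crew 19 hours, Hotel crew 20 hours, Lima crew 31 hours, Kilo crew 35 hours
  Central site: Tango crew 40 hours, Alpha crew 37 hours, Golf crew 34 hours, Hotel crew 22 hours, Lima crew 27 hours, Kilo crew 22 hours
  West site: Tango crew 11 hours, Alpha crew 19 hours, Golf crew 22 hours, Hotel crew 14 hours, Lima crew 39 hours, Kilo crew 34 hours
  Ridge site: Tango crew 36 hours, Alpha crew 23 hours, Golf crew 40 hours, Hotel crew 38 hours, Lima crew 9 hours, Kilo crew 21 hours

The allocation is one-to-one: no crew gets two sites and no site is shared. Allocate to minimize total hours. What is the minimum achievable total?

Optimal: Tango crew→West site (11 hours), Alpha crew→North site (28 hours), Golf crew→South site (19 hours), Hotel crew→Central site (22 hours), Lima crew→Ridge site (9 hours), Kilo crew→Harbor site (19 hours) — total 11+28+19+22+9+19 = 108 hours.
Row-greedy (each crew in turn takes its cheapest remaining site) gives 115 hours, worse by 7.
No other one-to-one assignment undercuts 108 hours.

Min total: 108 hours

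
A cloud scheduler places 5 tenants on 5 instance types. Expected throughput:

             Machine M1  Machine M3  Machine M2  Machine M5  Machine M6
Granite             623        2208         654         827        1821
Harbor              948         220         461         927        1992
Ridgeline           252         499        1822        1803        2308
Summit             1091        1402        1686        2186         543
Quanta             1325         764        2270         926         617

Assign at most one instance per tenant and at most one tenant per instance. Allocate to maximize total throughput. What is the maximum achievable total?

Optimal: Granite→Machine M3 (2208 ops/s), Harbor→Machine M1 (948 ops/s), Ridgeline→Machine M6 (2308 ops/s), Summit→Machine M5 (2186 ops/s), Quanta→Machine M2 (2270 ops/s) — total 2208+948+2308+2186+2270 = 9920 ops/s.
Column-greedy (each instance in turn goes to its best remaining tenant) gives 9533 ops/s, worse by 387.
Next-best assignment: Granite→Machine M3, Harbor→Machine M6, Ridgeline→Machine M2, Summit→Machine M5, Quanta→Machine M1 = 9533 ops/s.
Every other assignment is strictly worse.

Max total: 9920 ops/s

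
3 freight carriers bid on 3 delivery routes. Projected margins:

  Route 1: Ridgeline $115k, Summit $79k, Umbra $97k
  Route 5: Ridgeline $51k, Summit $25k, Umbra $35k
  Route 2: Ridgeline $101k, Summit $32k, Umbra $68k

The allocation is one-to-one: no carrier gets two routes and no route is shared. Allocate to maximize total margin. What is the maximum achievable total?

Max total: $223k

Treat this as an assignment problem: match each carrier to one route.
Optimal: Ridgeline→Route 2 ($101k), Summit→Route 5 ($25k), Umbra→Route 1 ($97k) — total 101+25+97 = $223k.
Max-entry greedy (repeatedly take the single best remaining cell) gives $208k, worse by 15.
Next-best assignment: Ridgeline→Route 2, Summit→Route 1, Umbra→Route 5 = $215k.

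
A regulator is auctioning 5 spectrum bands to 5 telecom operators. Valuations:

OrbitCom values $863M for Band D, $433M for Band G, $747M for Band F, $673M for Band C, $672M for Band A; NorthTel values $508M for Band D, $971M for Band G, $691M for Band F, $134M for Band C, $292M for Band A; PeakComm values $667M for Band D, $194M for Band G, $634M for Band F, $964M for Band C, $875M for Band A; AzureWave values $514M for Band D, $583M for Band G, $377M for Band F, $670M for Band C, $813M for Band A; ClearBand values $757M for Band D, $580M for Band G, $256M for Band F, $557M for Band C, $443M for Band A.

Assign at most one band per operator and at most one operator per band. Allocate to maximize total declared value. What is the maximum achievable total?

Optimal: OrbitCom→Band F ($747M), NorthTel→Band G ($971M), PeakComm→Band C ($964M), AzureWave→Band A ($813M), ClearBand→Band D ($757M) — total 747+971+964+813+757 = $4252M.
Column-greedy (each band in turn goes to its best remaining operator) gives $3581M, worse by 671.

Max total: $4252M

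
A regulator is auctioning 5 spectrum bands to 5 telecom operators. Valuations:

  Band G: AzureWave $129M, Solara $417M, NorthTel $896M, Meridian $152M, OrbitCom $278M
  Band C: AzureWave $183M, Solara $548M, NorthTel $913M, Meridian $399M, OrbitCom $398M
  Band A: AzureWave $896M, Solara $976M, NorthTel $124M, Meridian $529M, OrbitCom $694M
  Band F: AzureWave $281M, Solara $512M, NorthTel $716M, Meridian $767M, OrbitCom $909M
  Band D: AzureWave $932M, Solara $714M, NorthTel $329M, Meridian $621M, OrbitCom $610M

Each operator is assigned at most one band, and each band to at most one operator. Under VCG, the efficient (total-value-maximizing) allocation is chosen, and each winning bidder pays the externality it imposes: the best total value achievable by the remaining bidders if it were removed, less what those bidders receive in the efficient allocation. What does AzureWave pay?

AzureWave pays $239M.

Efficient allocation: AzureWave→Band D ($932M), Solara→Band A ($976M), NorthTel→Band G ($896M), Meridian→Band C ($399M), OrbitCom→Band F ($909M); total welfare W = $4112M.
AzureWave receives Band D at value $932M, so the others get W − 932 = $3180M.
Without AzureWave: best allocation of the remaining 4 bidders over all 5 bands is Solara→Band A ($976M), NorthTel→Band C ($913M), Meridian→Band D ($621M), OrbitCom→Band F ($909M), total $3419M.
VCG payment = (others' best without AzureWave) − (others' welfare with AzureWave) = 3419 − 3180 = $239M.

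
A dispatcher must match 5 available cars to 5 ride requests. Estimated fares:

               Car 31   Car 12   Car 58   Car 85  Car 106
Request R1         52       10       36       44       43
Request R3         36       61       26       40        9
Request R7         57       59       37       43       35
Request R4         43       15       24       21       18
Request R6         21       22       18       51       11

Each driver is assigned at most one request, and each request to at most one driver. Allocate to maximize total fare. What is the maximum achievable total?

Optimal: Car 31→Request R7 ($57), Car 12→Request R3 ($61), Car 58→Request R4 ($24), Car 85→Request R6 ($51), Car 106→Request R1 ($43) — total 57+61+24+51+43 = $236.
Column-greedy (each request in turn goes to its best remaining driver) gives $191, worse by 45.
Swapping Car 58↔Car 31 (Car 58→Request R7 $37, Car 31→Request R4 $43) loses 1.
Every other assignment is strictly worse.

Maximum total: $236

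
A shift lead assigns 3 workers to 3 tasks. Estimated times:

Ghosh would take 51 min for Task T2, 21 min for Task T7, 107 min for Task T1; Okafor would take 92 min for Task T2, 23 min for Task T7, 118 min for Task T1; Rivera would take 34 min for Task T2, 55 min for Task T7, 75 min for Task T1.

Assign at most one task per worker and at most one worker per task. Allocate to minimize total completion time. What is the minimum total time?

Minimum total: 149 min

This is a one-to-one assignment (minimum-cost bipartite matching).
Optimal: Ghosh→Task T2 (51 min), Okafor→Task T7 (23 min), Rivera→Task T1 (75 min) — total 51+23+75 = 149 min.
Row-greedy (each worker in turn takes its cheapest remaining task) gives 188 min, worse by 39.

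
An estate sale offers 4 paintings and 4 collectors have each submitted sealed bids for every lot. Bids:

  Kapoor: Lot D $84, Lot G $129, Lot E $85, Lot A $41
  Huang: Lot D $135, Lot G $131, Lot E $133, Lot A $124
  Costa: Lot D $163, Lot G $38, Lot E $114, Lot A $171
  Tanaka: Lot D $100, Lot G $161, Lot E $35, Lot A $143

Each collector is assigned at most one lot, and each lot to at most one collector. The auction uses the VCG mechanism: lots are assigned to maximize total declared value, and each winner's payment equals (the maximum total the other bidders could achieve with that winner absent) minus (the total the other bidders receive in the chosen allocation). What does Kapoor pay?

Kapoor pays $28.

Efficient allocation: Kapoor→Lot G ($129), Huang→Lot E ($133), Costa→Lot D ($163), Tanaka→Lot A ($143); total welfare W = $568.
Kapoor receives Lot G at value $129, so the others get W − 129 = $439.
Without Kapoor: best allocation of the remaining 3 bidders over all 4 lots is Huang→Lot D ($135), Costa→Lot A ($171), Tanaka→Lot G ($161), total $467.
VCG payment = (others' best without Kapoor) − (others' welfare with Kapoor) = 467 − 439 = $28.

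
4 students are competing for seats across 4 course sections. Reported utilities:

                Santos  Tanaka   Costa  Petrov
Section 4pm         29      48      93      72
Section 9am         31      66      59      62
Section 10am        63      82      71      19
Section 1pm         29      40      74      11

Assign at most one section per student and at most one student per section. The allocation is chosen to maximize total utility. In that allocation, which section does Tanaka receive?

Optimal: Santos→Section 10am (63 points), Tanaka→Section 9am (66 points), Costa→Section 1pm (74 points), Petrov→Section 4pm (72 points) — total 63+66+74+72 = 275 points.
Row-greedy (each student in turn takes its best remaining section) gives 233 points, worse by 42.
Tanaka's own top section is Section 10am (82 points), but forcing Tanaka→Section 10am and reassigning the rest optimally gives only 266 points — worse by 9.

Tanaka receives Section 9am.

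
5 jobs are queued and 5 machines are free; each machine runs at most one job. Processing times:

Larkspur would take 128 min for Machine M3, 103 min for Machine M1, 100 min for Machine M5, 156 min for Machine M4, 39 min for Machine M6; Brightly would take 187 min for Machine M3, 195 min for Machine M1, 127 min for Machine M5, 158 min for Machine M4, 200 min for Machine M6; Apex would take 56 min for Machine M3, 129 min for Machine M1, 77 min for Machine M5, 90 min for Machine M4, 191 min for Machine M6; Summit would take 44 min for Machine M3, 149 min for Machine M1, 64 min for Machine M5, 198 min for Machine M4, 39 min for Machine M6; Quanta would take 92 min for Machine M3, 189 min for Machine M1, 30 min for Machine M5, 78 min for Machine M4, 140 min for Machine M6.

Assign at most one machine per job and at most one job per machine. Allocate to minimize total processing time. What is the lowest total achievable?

Min total: 386 min

Treat this as an assignment problem: match each job to one machine.
Optimal: Larkspur→Machine M1 (103 min), Brightly→Machine M4 (158 min), Apex→Machine M3 (56 min), Summit→Machine M6 (39 min), Quanta→Machine M5 (30 min) — total 103+158+56+39+30 = 386 min.
Column-greedy (each machine in turn goes to its cheapest remaining job) gives 467 min, worse by 81.
Next-best assignment: Larkspur→Machine M6, Brightly→Machine M1, Apex→Machine M4, Summit→Machine M3, Quanta→Machine M5 = 398 min.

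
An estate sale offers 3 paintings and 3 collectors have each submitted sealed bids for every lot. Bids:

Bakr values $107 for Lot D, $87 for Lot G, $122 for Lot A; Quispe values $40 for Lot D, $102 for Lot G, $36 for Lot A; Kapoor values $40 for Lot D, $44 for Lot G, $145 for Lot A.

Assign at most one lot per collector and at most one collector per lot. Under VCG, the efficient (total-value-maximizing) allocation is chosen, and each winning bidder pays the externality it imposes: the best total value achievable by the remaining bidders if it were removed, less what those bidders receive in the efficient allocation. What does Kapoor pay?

Kapoor pays $15.

Efficient allocation: Bakr→Lot D ($107), Quispe→Lot G ($102), Kapoor→Lot A ($145); total welfare W = $354.
Kapoor receives Lot A at value $145, so the others get W − 145 = $209.
Without Kapoor: best allocation of the remaining 2 bidders over all 3 lots is Bakr→Lot A ($122), Quispe→Lot G ($102), total $224.
VCG payment = (others' best without Kapoor) − (others' welfare with Kapoor) = 224 − 209 = $15.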